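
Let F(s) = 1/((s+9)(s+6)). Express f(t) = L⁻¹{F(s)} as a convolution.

1/((s+9)(s+6)) = (1/(s+9))·(1/(s+6)) = L{e^(-9t)}·L{e^(-6t)}. So f(t) = e^(-9t)*e^(-6t) = ∫₀ᵗ e^(-9τ)·e^(-6(t-τ)) dτ

Final answer: ∫₀ᵗ e^(-9τ)·e^(-6(t-τ)) dτ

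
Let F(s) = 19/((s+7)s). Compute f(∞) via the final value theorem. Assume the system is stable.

f(∞) = lim_{s→0} sF(s) = lim_{s→0} 19/(s+7) = 19/7

Final answer: 19/7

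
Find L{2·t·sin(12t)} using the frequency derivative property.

L{sin(12t)} = 12/(s² + 144). By L{t·f(t)} = -F'(s): -d/ds[12/(s² + 144)] = -(12)·(-2s)/(s² + 144)² = 24s/(s² + 144)². Then L{2·t·sin(12t)} = 2·24s/(s² + 144)² = 48s/(s² + 144)²

Final answer: 48s/(s² + 144)²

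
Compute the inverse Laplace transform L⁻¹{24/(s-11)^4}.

L⁻¹{n!/(s-a)^(n+1)} = t^n·e^(at) with n=3, a=11. So L⁻¹{6/(s-11)^4} = t^3·e^(11t), and L⁻¹{24/(s-11)^4} = (24/6)·t^3·e^(11t) = 4·t^3·e^(11t)

Final answer: 4·t^3·e^(11t)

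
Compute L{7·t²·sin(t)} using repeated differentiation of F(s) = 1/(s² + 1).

F(s) = 1/(s² + 1). F'(s) = -2s/(s² + 1)². F''(s) = -2(1 - 3s²)/(s² + 1)³ = (6s² - 2)/(s² + 1)³. So L{t²·sin(t)} = (-1)² F''(s) = (6s² - 2)/(s² + 1)³. Then L{7·t²·sin(t)} = 7·(6s² - 2)/(s² + 1)³ = (42s² - 14)/(s² + 1)³

Final answer: (42s² - 14)/(s² + 1)³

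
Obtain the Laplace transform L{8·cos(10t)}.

L{cos(ωt)} = s/(s² + ω²), so L{cos(10t)} = s/(s² + 100). Then L{8·cos(10t)} = 8·s/(s² + 100) = 8s/(s² + 100)

Final answer: 8s/(s² + 100)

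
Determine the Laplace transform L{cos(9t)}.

L{cos(ωt)} = s/(s² + ω²), so L{cos(9t)} = s/(s² + 81)

Final answer: s/(s² + 81)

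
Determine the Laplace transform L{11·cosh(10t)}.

L{cosh(ωt)} = s/(s² - ω²), so L{cosh(10t)} = s/(s² - 100). Then L{11·cosh(10t)} = 11·s/(s² - 100) = 11s/(s² - 100)

Final answer: 11s/(s² - 100)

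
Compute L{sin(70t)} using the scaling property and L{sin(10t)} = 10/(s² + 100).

Using L{f(at)} = (1/a)F(s/a) with a=7: L{sin(70t)} = (1/7) · 10/((s/7)² + 100) = (1/7) · 10·49/(s² + 4900) = 70/(s² + 4900)

Final answer: 70/(s² + 4900)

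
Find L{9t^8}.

L{t^n} = n!/s^(n+1). So L{9t^8} = 9·8!/s^9 = 362880/s^9

Final answer: 362880/s^9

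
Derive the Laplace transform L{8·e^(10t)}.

L{e^(at)} = 1/(s-a), so L{e^(10t)} = 1/(s-10). Then L{8·e^(10t)} = 8/(s-10)

Final answer: 8/(s-10)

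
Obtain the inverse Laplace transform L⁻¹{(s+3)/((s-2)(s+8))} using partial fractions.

Using partial fractions, f(t) = (5e^(2t) + 5e^(-8t))/10

Final answer: (5e^(2t) + 5e^(-8t))/10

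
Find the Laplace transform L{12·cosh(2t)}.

L{cosh(ωt)} = s/(s² - ω²), so L{cosh(2t)} = s/(s² - 4). Then L{12·cosh(2t)} = 12·s/(s² - 4) = 12s/(s² - 4)

Final answer: 12s/(s² - 4)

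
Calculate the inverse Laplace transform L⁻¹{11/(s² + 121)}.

L⁻¹{11/(s² + 121)} = sin(11t)

Final answer: sin(11t)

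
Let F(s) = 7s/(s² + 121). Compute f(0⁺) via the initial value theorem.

f(0⁺) = lim_{s→∞} s·7s/(s² + 121) = lim_{s→∞} 7s²/(s² + 121) = 7

Final answer: 7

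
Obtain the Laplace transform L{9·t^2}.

L{t^n} = n!/s^(n+1), so L{t^2} = 2/s^3. Then L{9·t^2} = 9·2/s^3 = 18/s^3

Final answer: 18/s^3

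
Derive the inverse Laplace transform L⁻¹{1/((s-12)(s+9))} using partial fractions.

Decompose: A/(s-12) + B/(s+9). A = 1/21, B = -1/21. f(t) = (e^(12t) - e^(-9t))/21

Final answer: (e^(12t) - e^(-9t))/21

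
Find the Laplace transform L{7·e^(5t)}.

L{e^(at)} = 1/(s-a), so L{e^(5t)} = 1/(s-5). Then L{7·e^(5t)} = 7/(s-5)

Final answer: 7/(s-5)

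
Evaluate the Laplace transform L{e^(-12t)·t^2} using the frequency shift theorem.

L{e^(at)·t^n} = n!/(s-a)^(n+1), so L{e^(-12t)·t^2} = 2/(s+12)^3

Final answer: 2/(s+12)^3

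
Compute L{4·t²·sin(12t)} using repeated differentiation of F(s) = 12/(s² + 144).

F(s) = 12/(s² + 144). F'(s) = -24s/(s² + 144)². F''(s) = -24(144 - 3s²)/(s² + 144)³ = (72s² - 3456)/(s² + 144)³. So L{t²·sin(12t)} = (-1)² F''(s) = (72s² - 3456)/(s² + 144)³. Then L{4·t²·sin(12t)} = 4·(72s² - 3456)/(s² + 144)³ = (288s² - 13824)/(s² + 144)³

Final answer: (288s² - 13824)/(s² + 144)³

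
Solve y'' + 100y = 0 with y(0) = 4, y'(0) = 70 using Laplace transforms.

L{y''} + 100L{y} = 0. s²Y - 4s - 70 + 100Y = 0. Y(s² + 100) = 4s + 70. Y = (4s + 70)/(s² + 100). Inverting: y(t) = 4cos(10t) + 7sin(10t)

Final answer: y(t) = 4cos(10t) + 7sin(10t)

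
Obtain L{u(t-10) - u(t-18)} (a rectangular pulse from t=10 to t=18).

L{u(t-a)} = e^(-as)/s. L{u(t-10) - u(t-18)} = (e^(-10s) - e^(-18s))/s

Final answer: (e^(-10s) - e^(-18s))/s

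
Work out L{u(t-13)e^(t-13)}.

u(t-a)f(t-a) with f(t)=e^t. L{e^t} = 1/(s-1). By time shift: e^(-13s)/(s-1)

Final answer: e^(-13s)/(s-1)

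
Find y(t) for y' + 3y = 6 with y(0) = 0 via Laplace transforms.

sY + 3Y = 6/s. Y = 6/(s(s+3)). Partial fractions: Y = 2/s - 2/(s+3)

Final answer: y(t) = 2(1 - e^(-3t))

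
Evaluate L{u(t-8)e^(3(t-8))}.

u(t-a)f(t-a) with f(t)=e^(3t). L{e^(3t)} = 1/(s-3). By time shift: e^(-8s)/(s-3)

Final answer: e^(-8s)/(s-3)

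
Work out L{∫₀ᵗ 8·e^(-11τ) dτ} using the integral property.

L{∫₀ᵗ f(τ)dτ} = F(s)/s with F(s) = 8/(s+11), so L{∫₀ᵗ 8·e^(-11τ) dτ} = 8/(s(s+11))

Final answer: 8/(s(s+11))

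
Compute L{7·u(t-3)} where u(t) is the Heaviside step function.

L{u(t-a)} = e^(-as)/s. Here a=3, so L{u(t-3)} = e^(-3s)/s, and L{7·u(t-3)} = 7·e^(-3s)/s

Final answer: 7·e^(-3s)/s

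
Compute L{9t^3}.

L{t^n} = n!/s^(n+1). So L{9t^3} = 9·3!/s^4 = 54/s^4

Final answer: 54/s^4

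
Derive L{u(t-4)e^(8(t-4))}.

u(t-a)f(t-a) with f(t)=e^(8t). L{e^(8t)} = 1/(s-8). By time shift: e^(-4s)/(s-8)

Final answer: e^(-4s)/(s-8)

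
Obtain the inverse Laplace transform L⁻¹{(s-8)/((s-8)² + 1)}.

Using frequency shift, L⁻¹{(s-8)/((s-8)² + 1)} = e^(8t)·cos(t)

Final answer: e^(8t)·cos(t)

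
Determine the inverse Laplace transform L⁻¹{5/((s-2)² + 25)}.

Using frequency shift, L⁻¹{5/((s-2)² + 25)} = e^(2t)·sin(5t)

Final answer: e^(2t)·sin(5t)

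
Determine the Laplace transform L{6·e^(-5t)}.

L{e^(at)} = 1/(s-a), so L{e^(-5t)} = 1/(s+5). Then L{6·e^(-5t)} = 6/(s+5)

Final answer: 6/(s+5)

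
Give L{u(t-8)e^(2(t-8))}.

u(t-a)f(t-a) with f(t)=e^(2t). L{e^(2t)} = 1/(s-2). By time shift: e^(-8s)/(s-2)

Final answer: e^(-8s)/(s-2)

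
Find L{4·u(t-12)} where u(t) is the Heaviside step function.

L{u(t-a)} = e^(-as)/s. Here a=12, so L{u(t-12)} = e^(-12s)/s, and L{4·u(t-12)} = 4·e^(-12s)/s

Final answer: 4·e^(-12s)/s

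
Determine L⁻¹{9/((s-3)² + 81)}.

Form: b/((s-a)² + b²) → e^(at)sin(bt). With a=3, b=9

Final answer: e^(3t)·sin(9t)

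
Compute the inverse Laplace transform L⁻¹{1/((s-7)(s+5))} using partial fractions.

Decompose: A/(s-7) + B/(s+5). A = 1/12, B = -1/12. f(t) = (e^(7t) - e^(-5t))/12

Final answer: (e^(7t) - e^(-5t))/12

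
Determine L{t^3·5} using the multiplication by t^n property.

L{5} = 5/s. d^1/ds^1[1/s] = -1/s². d^2/ds^2[1/s] = 2/s^3. d^3/ds^3[1/s] = -6/s^4. So L{t^3} = (-1)^{3}·-6/s^4 = 6/s^4. Then L{t^3·5} = 5·6/s^4 = 30/s^4

Final answer: 30/s^4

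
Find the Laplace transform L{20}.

L{20} = 20 · L{1} = 20/s

Final answer: 20/s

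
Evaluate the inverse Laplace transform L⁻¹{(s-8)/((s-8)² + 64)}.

Using frequency shift, L⁻¹{(s-8)/((s-8)² + 64)} = e^(8t)·cos(8t)

Final answer: e^(8t)·cos(8t)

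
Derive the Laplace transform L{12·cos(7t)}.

L{cos(ωt)} = s/(s² + ω²), so L{cos(7t)} = s/(s² + 49). Then L{12·cos(7t)} = 12·s/(s² + 49) = 12s/(s² + 49)

Final answer: 12s/(s² + 49)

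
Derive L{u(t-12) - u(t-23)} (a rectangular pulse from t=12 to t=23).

L{u(t-a)} = e^(-as)/s. L{u(t-12) - u(t-23)} = (e^(-12s) - e^(-23s))/s

Final answer: (e^(-12s) - e^(-23s))/s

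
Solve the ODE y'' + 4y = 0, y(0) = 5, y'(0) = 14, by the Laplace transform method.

L{y''} + 4L{y} = 0. s²Y - 5s - 14 + 4Y = 0. Y(s² + 4) = 5s + 14. Y = (5s + 14)/(s² + 4). Inverting: y(t) = 5cos(2t) + 7sin(2t)

Final answer: y(t) = 5cos(2t) + 7sin(2t)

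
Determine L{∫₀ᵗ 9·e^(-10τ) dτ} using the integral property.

L{∫₀ᵗ f(τ)dτ} = F(s)/s with F(s) = 9/(s+10), so L{∫₀ᵗ 9·e^(-10τ) dτ} = 9/(s(s+10))

Final answer: 9/(s(s+10))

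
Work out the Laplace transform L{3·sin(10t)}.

L{sin(ωt)} = ω/(s² + ω²), so L{sin(10t)} = 10/(s² + 100). Then L{3·sin(10t)} = 3·10/(s² + 100) = 30/(s² + 100)

Final answer: 30/(s² + 100)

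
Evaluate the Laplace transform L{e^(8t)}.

L{e^(at)} = 1/(s-a), so L{e^(8t)} = 1/(s-8)

Final answer: 1/(s-8)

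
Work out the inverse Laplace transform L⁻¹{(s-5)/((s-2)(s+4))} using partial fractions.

Using partial fractions, f(t) = (-3e^(2t) + 9e^(-4t))/6

Final answer: (-3e^(2t) + 9e^(-4t))/6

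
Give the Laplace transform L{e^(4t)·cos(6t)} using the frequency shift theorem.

Frequency shift: L{e^(at)f(t)} = F(s-a). L{e^(4t)·cos(6t)} = (s-4)/((s-4)² + 36)

Final answer: (s-4)/((s-4)² + 36)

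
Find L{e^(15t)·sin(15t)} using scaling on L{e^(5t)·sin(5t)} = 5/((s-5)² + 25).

Scaling with a=3: L{e^(15t)·sin(15t)} = (1/3) · 5/((s/3-5)² + 25). Simplifying: 15/((s-15)² + 225)

Final answer: 15/((s-15)² + 225)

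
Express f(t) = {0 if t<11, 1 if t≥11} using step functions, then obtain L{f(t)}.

f(t) = u(t-11). L{u(t-11)} = e^(-11s)/s, so L{f(t)} = e^(-11s)/s

Final answer: e^(-11s)/s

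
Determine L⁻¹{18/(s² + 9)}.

This is the form c·a/(s² + a²) with a = 3, c = 6. L⁻¹ = 6·sin(3t)

Final answer: 6·sin(3t)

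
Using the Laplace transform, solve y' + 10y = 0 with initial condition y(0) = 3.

L{y'} + 10L{y} = 0. sY - 3 + 10Y = 0. Y(s+10) = 3. Y = 3/(s+10)

Final answer: y(t) = 3e^(-10t)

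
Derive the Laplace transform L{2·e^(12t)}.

L{e^(at)} = 1/(s-a), so L{e^(12t)} = 1/(s-12). Then L{2·e^(12t)} = 2/(s-12)

Final answer: 2/(s-12)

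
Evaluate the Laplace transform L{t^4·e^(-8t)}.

L{t^n·e^(at)} = n!/(s-a)^(n+1), so L{t^4·e^(-8t)} = 24/(s+8)^5

Final answer: 24/(s+8)^5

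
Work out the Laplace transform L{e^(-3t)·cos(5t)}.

L{e^(at)·cos(ωt)} = (s-a)/((s-a)² + ω²), so L{e^(-3t)·cos(5t)} = (s+3)/((s+3)² + 25)

Final answer: (s+3)/((s+3)² + 25)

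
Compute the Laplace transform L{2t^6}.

L{2t^6} = 2 · L{t^6} = 2 · 720/s^7 = 1440/s^7

Final answer: 1440/s^7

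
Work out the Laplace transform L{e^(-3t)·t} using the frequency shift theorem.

L{e^(at)·t^n} = n!/(s-a)^(n+1), so L{e^(-3t)·t} = 1/(s+3)^2

Final answer: 1/(s+3)^2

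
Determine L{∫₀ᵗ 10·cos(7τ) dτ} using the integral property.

L{∫₀ᵗ f(τ)dτ} = F(s)/s with F(s) = 10s/(s² + 49), so the result is (10s/(s² + 49))/s = 10/(s² + 49)

Final answer: 10/(s² + 49)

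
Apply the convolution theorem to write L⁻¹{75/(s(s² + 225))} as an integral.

75/(s(s² + 225)) = (1/s)·(75/(s² + 225)) = L{1}·L{5·sin(15t)}. So f(t) = 1*(5·sin(15t)) = ∫₀ᵗ 5·sin(15τ) dτ

Final answer: ∫₀ᵗ 5·sin(15τ) dτ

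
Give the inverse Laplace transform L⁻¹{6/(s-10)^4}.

L⁻¹{n!/(s-a)^(n+1)} = t^n·e^(at), so L⁻¹{6/(s-10)^4} = t^3·e^(10t)

Final answer: t^3·e^(10t)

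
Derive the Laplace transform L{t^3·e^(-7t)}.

L{t^n·e^(at)} = n!/(s-a)^(n+1), so L{t^3·e^(-7t)} = 6/(s+7)^4

Final answer: 6/(s+7)^4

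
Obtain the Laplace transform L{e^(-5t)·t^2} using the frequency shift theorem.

L{e^(at)·t^n} = n!/(s-a)^(n+1), so L{e^(-5t)·t^2} = 2/(s+5)^3

Final answer: 2/(s+5)^3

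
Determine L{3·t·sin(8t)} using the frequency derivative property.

L{sin(8t)} = 8/(s² + 64). By L{t·f(t)} = -F'(s): -d/ds[8/(s² + 64)] = -(8)·(-2s)/(s² + 64)² = 16s/(s² + 64)². Then L{3·t·sin(8t)} = 3·16s/(s² + 64)² = 48s/(s² + 64)²

Final answer: 48s/(s² + 64)²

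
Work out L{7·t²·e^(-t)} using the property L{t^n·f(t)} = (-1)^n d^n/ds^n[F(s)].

L{e^(-t)} = 1/(s+1). d/ds[1/(s+1)] = -1/(s+1)². d²/ds²[1/(s+1)] = 2/(s+1)³. So L{t²·e^(-t)} = (-1)² · 2/(s+1)³ = 2/(s+1)³. Then L{7·t²·e^(-t)} = 7·2/(s+1)³ = 14/(s+1)³

Final answer: 14/(s+1)³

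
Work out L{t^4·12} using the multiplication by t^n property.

L{12} = 12/s. d^1/ds^1[1/s] = -1/s². d^2/ds^2[1/s] = 2/s^3. d^3/ds^3[1/s] = -6/s^4. d^4/ds^4[1/s] = 24/s^5. So L{t^4} = (-1)^{4}·24/s^5 = 24/s^5. Then L{t^4·12} = 12·24/s^5 = 288/s^5

Final answer: 288/s^5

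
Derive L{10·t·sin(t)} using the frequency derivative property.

L{sin(t)} = 1/(s² + 1). By L{t·f(t)} = -F'(s): -d/ds[1/(s² + 1)] = -(1)·(-2s)/(s² + 1)² = 2s/(s² + 1)². Then L{10·t·sin(t)} = 10·2s/(s² + 1)² = 20s/(s² + 1)²

Final answer: 20s/(s² + 1)²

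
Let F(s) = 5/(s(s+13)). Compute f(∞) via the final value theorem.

f(∞) = lim_{s→0} s·5/(s(s+13)) = lim_{s→0} 5/(s+13) = 5/13 = 5/13

Final answer: 5/13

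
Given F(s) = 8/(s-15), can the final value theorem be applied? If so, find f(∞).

sF(s) = 8s/(s-15) has a pole at s = 15 in the right half-plane. Theorem does NOT apply (unstable system; f(t) = 8·e^(15t) grows without bound).

Final answer: Not applicable (unstable)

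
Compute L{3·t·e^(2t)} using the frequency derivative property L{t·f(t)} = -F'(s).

L{e^(2t)} = 1/(s-2). By frequency derivative: L{t·e^(2t)} = -d/ds[1/(s-2)] = -(-1)/(s-2)² = 1/(s-2)². Then L{3·t·e^(2t)} = 3·1/(s-2)² = 3/(s-2)²

Final answer: 3/(s-2)²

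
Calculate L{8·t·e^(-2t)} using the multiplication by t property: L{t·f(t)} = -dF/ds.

Using L{t^n·e^(at)} = n!/(s-a)^(n+1), L{t·e^(-2t)} = 1/(s+2)^2, so L{8·t·e^(-2t)} = 8·1/(s+2)^2 = 8/(s+2)^2

Final answer: 8/(s+2)^2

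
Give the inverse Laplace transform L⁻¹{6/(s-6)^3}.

L⁻¹{n!/(s-a)^(n+1)} = t^n·e^(at) with n=2, a=6. So L⁻¹{2/(s-6)^3} = t^2·e^(6t), and L⁻¹{6/(s-6)^3} = (6/2)·t^2·e^(6t) = 3·t^2·e^(6t)

Final answer: 3·t^2·e^(6t)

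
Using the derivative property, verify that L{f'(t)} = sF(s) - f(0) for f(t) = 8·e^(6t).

f'(t) = 48e^(6t). Direct: L{f'(t)} = 48/(s-6). Property: s·8/(s-6) - 8 = (8s - 8(s-6))/(s-6) = 48/(s-6). ✓

Final answer: 48/(s-6)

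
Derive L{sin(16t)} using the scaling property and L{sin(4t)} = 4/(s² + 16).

Using L{f(at)} = (1/a)F(s/a) with a=4: L{sin(16t)} = (1/4) · 4/((s/4)² + 16) = (1/4) · 4·16/(s² + 256) = 16/(s² + 256)

Final answer: 16/(s² + 256)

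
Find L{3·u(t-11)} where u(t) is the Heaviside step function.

L{u(t-a)} = e^(-as)/s. Here a=11, so L{u(t-11)} = e^(-11s)/s, and L{3·u(t-11)} = 3·e^(-11s)/s

Final answer: 3·e^(-11s)/s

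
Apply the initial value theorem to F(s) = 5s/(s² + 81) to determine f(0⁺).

f(0⁺) = lim_{s→∞} s·5s/(s² + 81) = lim_{s→∞} 5s²/(s² + 81) = 5

Final answer: 5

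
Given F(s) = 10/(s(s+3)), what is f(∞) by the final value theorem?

f(∞) = lim_{s→0} s·10/(s(s+3)) = lim_{s→0} 10/(s+3) = 10/3 = 10/3

Final answer: 10/3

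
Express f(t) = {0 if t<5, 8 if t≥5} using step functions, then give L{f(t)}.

f(t) = 8·u(t-5). L{u(t-5)} = e^(-5s)/s, so L{f(t)} = 8·e^(-5s)/s

Final answer: 8·e^(-5s)/s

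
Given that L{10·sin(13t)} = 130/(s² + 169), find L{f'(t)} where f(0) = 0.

L{f'(t)} = s·F(s) - f(0) = s·130/(s² + 169) - 0 = 130s/(s² + 169)

Final answer: 130s/(s² + 169)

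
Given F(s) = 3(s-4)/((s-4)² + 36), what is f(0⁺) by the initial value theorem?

f(0⁺) = lim_{s→∞} sF(s) = lim_{s→∞} 3s(s-4)/((s-4)² + 36) = 3

Final answer: 3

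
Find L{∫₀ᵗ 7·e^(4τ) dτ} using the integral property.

L{∫₀ᵗ f(τ)dτ} = F(s)/s with F(s) = 7/(s-4), so L{∫₀ᵗ 7·e^(4τ) dτ} = 7/(s(s-4))

Final answer: 7/(s(s-4))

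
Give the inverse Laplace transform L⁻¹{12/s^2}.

L⁻¹{n!/s^(n+1)} = t^n with n=1. So L⁻¹{1/s^2} = t, and L⁻¹{12/s^2} = (12/1)·t = 12·t

Final answer: 12·t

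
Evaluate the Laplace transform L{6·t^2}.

L{t^n} = n!/s^(n+1), so L{t^2} = 2/s^3. Then L{6·t^2} = 6·2/s^3 = 12/s^3

Final answer: 12/s^3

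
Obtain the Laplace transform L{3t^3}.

L{3t^3} = 3 · L{t^3} = 3 · 6/s^4 = 18/s^4

Final answer: 18/s^4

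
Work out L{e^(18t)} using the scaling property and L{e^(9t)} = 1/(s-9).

Using L{f(at)} = (1/a)F(s/a) with a=2 and f(t) = e^(9t): L{e^(18t)} = (1/2) · 1/((s/2)-9) = (1/2) · 2/(s-18) = 1/(s-18)

Final answer: 1/(s-18)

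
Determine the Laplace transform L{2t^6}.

L{2t^6} = 2 · L{t^6} = 2 · 720/s^7 = 1440/s^7

Final answer: 1440/s^7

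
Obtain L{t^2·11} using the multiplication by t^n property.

L{11} = 11/s. d^1/ds^1[1/s] = -1/s². d^2/ds^2[1/s] = 2/s^3. So L{t^2} = (-1)^{2}·2/s^3 = 2/s^3. Then L{t^2·11} = 11·2/s^3 = 22/s^3

Final answer: 22/s^3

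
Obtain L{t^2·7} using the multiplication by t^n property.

L{7} = 7/s. d^1/ds^1[1/s] = -1/s². d^2/ds^2[1/s] = 2/s^3. So L{t^2} = (-1)^{2}·2/s^3 = 2/s^3. Then L{t^2·7} = 7·2/s^3 = 14/s^3

Final answer: 14/s^3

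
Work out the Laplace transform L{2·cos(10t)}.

L{cos(ωt)} = s/(s² + ω²), so L{cos(10t)} = s/(s² + 100). Then L{2·cos(10t)} = 2·s/(s² + 100) = 2s/(s² + 100)

Final answer: 2s/(s² + 100)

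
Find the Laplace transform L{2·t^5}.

L{t^n} = n!/s^(n+1), so L{t^5} = 120/s^6. Then L{2·t^5} = 2·120/s^6 = 240/s^6

Final answer: 240/s^6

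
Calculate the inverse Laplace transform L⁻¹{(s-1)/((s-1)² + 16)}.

Using frequency shift, L⁻¹{(s-1)/((s-1)² + 16)} = e^t·cos(4t)

Final answer: e^t·cos(4t)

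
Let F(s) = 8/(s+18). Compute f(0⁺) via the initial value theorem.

f(0⁺) = lim_{s→∞} s·8/(s+18) = lim_{s→∞} 8s/(s+18) = 8

Final answer: 8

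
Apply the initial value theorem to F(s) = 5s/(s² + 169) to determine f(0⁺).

f(0⁺) = lim_{s→∞} s·5s/(s² + 169) = lim_{s→∞} 5s²/(s² + 169) = 5

Final answer: 5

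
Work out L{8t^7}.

L{t^n} = n!/s^(n+1). So L{8t^7} = 8·7!/s^8 = 40320/s^8

Final answer: 40320/s^8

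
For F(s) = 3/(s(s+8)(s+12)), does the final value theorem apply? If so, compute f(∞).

Poles of sF(s) = 3/((s+8)(s+12)) are at s = -8 and s = -12, both in the left half-plane. Theorem applies. f(∞) = lim_{s→0} sF(s) = 3/(8·12) = 1/32

Final answer: 1/32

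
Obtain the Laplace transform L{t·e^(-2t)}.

L{t^n·e^(at)} = n!/(s-a)^(n+1), so L{t·e^(-2t)} = 1/(s+2)^2

Final answer: 1/(s+2)^2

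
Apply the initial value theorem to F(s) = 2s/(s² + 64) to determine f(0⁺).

f(0⁺) = lim_{s→∞} s·2s/(s² + 64) = lim_{s→∞} 2s²/(s² + 64) = 2

Final answer: 2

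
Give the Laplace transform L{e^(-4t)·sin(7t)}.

L{e^(at)·sin(ωt)} = ω/((s-a)² + ω²), so L{e^(-4t)·sin(7t)} = 7/((s+4)² + 49)

Final answer: 7/((s+4)² + 49)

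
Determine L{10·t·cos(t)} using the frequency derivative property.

L{cos(t)} = s/(s² + 1). Derivative: d/ds[s/(s² + 1)] = [(s² + 1) - s·2s]/(s² + 1)² = (1 - s²)/(s² + 1)². So L{t·cos(t)} = -F'(s) = (s² - 1)/(s² + 1)². Then L{10·t·cos(t)} = 10·(s² - 1)/(s² + 1)²

Final answer: 10·(s² - 1)/(s² + 1)²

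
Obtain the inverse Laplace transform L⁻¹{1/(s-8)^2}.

L⁻¹{n!/(s-a)^(n+1)} = t^n·e^(at), so L⁻¹{1/(s-8)^2} = t·e^(8t)

Final answer: t·e^(8t)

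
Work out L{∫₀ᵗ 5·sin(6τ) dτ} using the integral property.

L{∫₀ᵗ f(τ)dτ} = F(s)/s with F(s) = 30/(s² + 36), so the result is (30/(s² + 36))/s = 30/(s(s² + 36))

Final answer: 30/(s(s² + 36))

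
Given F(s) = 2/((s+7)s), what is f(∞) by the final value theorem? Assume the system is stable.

f(∞) = lim_{s→0} sF(s) = lim_{s→0} 2/(s+7) = 2/7

Final answer: 2/7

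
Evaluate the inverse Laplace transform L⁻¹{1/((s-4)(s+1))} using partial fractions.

Decompose: A/(s-4) + B/(s+1). A = 1/5, B = -1/5. f(t) = (e^(4t) - e^(-t))/5

Final answer: (e^(4t) - e^(-t))/5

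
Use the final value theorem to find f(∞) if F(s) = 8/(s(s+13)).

f(∞) = lim_{s→0} s·8/(s(s+13)) = lim_{s→0} 8/(s+13) = 8/13 = 8/13

Final answer: 8/13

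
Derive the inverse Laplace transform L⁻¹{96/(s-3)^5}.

L⁻¹{n!/(s-a)^(n+1)} = t^n·e^(at) with n=4, a=3. So L⁻¹{24/(s-3)^5} = t^4·e^(3t), and L⁻¹{96/(s-3)^5} = (96/24)·t^4·e^(3t) = 4·t^4·e^(3t)

Final answer: 4·t^4·e^(3t)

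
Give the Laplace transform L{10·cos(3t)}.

L{cos(ωt)} = s/(s² + ω²), so L{cos(3t)} = s/(s² + 9). Then L{10·cos(3t)} = 10·s/(s² + 9) = 10s/(s² + 9)

Final answer: 10s/(s² + 9)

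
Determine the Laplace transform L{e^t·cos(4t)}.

L{e^(at)·cos(ωt)} = (s-a)/((s-a)² + ω²), so L{e^t·cos(4t)} = (s-1)/((s-1)² + 16)

Final answer: (s-1)/((s-1)² + 16)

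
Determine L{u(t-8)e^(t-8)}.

u(t-a)f(t-a) with f(t)=e^t. L{e^t} = 1/(s-1). By time shift: e^(-8s)/(s-1)

Final answer: e^(-8s)/(s-1)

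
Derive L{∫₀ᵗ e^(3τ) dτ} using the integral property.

L{∫₀ᵗ f(τ)dτ} = F(s)/s with F(s) = 1/(s-3), so L{∫₀ᵗ e^(3τ) dτ} = 1/(s(s-3))

Final answer: 1/(s(s-3))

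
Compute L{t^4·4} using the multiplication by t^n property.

L{4} = 4/s. d^1/ds^1[1/s] = -1/s². d^2/ds^2[1/s] = 2/s^3. d^3/ds^3[1/s] = -6/s^4. d^4/ds^4[1/s] = 24/s^5. So L{t^4} = (-1)^{4}·24/s^5 = 24/s^5. Then L{t^4·4} = 4·24/s^5 = 96/s^5

Final answer: 96/s^5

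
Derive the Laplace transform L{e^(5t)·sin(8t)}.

L{e^(at)·sin(ωt)} = ω/((s-a)² + ω²), so L{e^(5t)·sin(8t)} = 8/((s-5)² + 64)

Final answer: 8/((s-5)² + 64)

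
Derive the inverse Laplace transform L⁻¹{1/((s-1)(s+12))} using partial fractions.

Decompose: A/(s-1) + B/(s+12). A = 1/13, B = -1/13. f(t) = (e^t - e^(-12t))/13

Final answer: (e^t - e^(-12t))/13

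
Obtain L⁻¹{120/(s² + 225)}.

This is the form c·a/(s² + a²) with a = 15, c = 8. L⁻¹ = 8·sin(15t)

Final answer: 8·sin(15t)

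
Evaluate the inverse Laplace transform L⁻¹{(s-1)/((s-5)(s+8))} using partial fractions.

Using partial fractions, f(t) = (4e^(5t) + 9e^(-8t))/13

Final answer: (4e^(5t) + 9e^(-8t))/13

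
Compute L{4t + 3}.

L{4t + 3} = 4·L{t} + 3·L{1} = 4/s² + 3/s

Final answer: 4/s² + 3/s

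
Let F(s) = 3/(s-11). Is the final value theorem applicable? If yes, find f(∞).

sF(s) = 3s/(s-11) has a pole at s = 11 in the right half-plane. Theorem does NOT apply (unstable system; f(t) = 3·e^(11t) grows without bound).

Final answer: Not applicable (unstable)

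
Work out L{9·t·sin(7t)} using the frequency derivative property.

L{sin(7t)} = 7/(s² + 49). By L{t·f(t)} = -F'(s): -d/ds[7/(s² + 49)] = -(7)·(-2s)/(s² + 49)² = 14s/(s² + 49)². Then L{9·t·sin(7t)} = 9·14s/(s² + 49)² = 126s/(s² + 49)²

Final answer: 126s/(s² + 49)²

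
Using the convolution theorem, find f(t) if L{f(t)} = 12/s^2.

12/s^2 = (12/s)·(1/s) = L{12}·L{1}. By convolution, f(t) = 12*1 = ∫₀ᵗ 12·1 dτ = 12·t

Final answer: 12·t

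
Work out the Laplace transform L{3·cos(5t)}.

L{cos(ωt)} = s/(s² + ω²), so L{cos(5t)} = s/(s² + 25). Then L{3·cos(5t)} = 3·s/(s² + 25) = 3s/(s² + 25)

Final answer: 3s/(s² + 25)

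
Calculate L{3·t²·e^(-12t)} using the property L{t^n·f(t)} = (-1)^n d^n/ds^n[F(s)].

L{e^(-12t)} = 1/(s+12). d/ds[1/(s+12)] = -1/(s+12)². d²/ds²[1/(s+12)] = 2/(s+12)³. So L{t²·e^(-12t)} = (-1)² · 2/(s+12)³ = 2/(s+12)³. Then L{3·t²·e^(-12t)} = 3·2/(s+12)³ = 6/(s+12)³

Final answer: 6/(s+12)³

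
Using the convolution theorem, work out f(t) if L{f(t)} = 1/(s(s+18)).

1/(s(s+18)) = (1/s)·(1/(s+18)) = L{1}·L{e^(-18t)}. By convolution, f(t) = 1*e^(-18t) = ∫₀ᵗ 1·e^(-18τ) dτ = (1 - e^(-18t))/18

Final answer: (1 - e^(-18t))/18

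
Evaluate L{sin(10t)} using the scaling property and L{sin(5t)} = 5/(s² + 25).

Using L{f(at)} = (1/a)F(s/a) with a=2: L{sin(10t)} = (1/2) · 5/((s/2)² + 25) = (1/2) · 5·4/(s² + 100) = 10/(s² + 100)

Final answer: 10/(s² + 100)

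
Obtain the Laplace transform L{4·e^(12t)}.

L{e^(at)} = 1/(s-a), so L{e^(12t)} = 1/(s-12). Then L{4·e^(12t)} = 4/(s-12)

Final answer: 4/(s-12)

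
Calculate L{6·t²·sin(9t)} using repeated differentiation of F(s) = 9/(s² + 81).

F(s) = 9/(s² + 81). F'(s) = -18s/(s² + 81)². F''(s) = -18(81 - 3s²)/(s² + 81)³ = (54s² - 1458)/(s² + 81)³. So L{t²·sin(9t)} = (-1)² F''(s) = (54s² - 1458)/(s² + 81)³. Then L{6·t²·sin(9t)} = 6·(54s² - 1458)/(s² + 81)³ = (324s² - 8748)/(s² + 81)³

Final answer: (324s² - 8748)/(s² + 81)³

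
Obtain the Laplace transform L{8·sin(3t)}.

L{sin(ωt)} = ω/(s² + ω²), so L{sin(3t)} = 3/(s² + 9). Then L{8·sin(3t)} = 8·3/(s² + 9) = 24/(s² + 9)

Final answer: 24/(s² + 9)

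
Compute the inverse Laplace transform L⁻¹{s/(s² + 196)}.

L⁻¹{s/(s² + 196)} = cos(14t)

Final answer: cos(14t)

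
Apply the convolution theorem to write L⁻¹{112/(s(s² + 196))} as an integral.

112/(s(s² + 196)) = (1/s)·(112/(s² + 196)) = L{1}·L{8·sin(14t)}. So f(t) = 1*(8·sin(14t)) = ∫₀ᵗ 8·sin(14τ) dτ

Final answer: ∫₀ᵗ 8·sin(14τ) dτ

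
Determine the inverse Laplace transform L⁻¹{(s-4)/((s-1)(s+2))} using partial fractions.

Using partial fractions, f(t) = (-3e^t + 6e^(-2t))/3

Final answer: (-3e^t + 6e^(-2t))/3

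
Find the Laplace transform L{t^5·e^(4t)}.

L{t^n·e^(at)} = n!/(s-a)^(n+1), so L{t^5·e^(4t)} = 120/(s-4)^6

Final answer: 120/(s-4)^6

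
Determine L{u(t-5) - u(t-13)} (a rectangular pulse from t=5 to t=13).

L{u(t-a)} = e^(-as)/s. L{u(t-5) - u(t-13)} = (e^(-5s) - e^(-13s))/s

Final answer: (e^(-5s) - e^(-13s))/s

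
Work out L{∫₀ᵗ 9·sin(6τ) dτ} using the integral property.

L{∫₀ᵗ f(τ)dτ} = F(s)/s with F(s) = 54/(s² + 36), so the result is (54/(s² + 36))/s = 54/(s(s² + 36))

Final answer: 54/(s(s² + 36))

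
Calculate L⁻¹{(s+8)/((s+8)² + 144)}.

Using frequency shift: L⁻¹{(s-a)/((s-a)² + b²)} = e^(at)cos(bt). Here a=-8, b=12

Final answer: e^(-8t)·cos(12t)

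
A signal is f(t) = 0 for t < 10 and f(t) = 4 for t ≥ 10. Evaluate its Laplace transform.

f(t) = 4·u(t-10). L{u(t-10)} = e^(-10s)/s, so L{f(t)} = 4·e^(-10s)/s

Final answer: 4·e^(-10s)/s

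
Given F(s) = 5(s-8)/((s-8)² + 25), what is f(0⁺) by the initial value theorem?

f(0⁺) = lim_{s→∞} sF(s) = lim_{s→∞} 5s(s-8)/((s-8)² + 25) = 5

Final answer: 5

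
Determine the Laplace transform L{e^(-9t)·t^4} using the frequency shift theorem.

L{e^(at)·t^n} = n!/(s-a)^(n+1), so L{e^(-9t)·t^4} = 24/(s+9)^5

Final answer: 24/(s+9)^5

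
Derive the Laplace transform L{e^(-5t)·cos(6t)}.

L{e^(at)·cos(ωt)} = (s-a)/((s-a)² + ω²), so L{e^(-5t)·cos(6t)} = (s+5)/((s+5)² + 36)

Final answer: (s+5)/((s+5)² + 36)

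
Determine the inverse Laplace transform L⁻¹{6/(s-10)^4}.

L⁻¹{n!/(s-a)^(n+1)} = t^n·e^(at), so L⁻¹{6/(s-10)^4} = t^3·e^(10t)

Final answer: t^3·e^(10t)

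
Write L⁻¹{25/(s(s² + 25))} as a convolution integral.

25/(s(s² + 25)) = (1/s)·(25/(s² + 25)) = L{1}·L{5·sin(5t)}. So f(t) = 1*(5·sin(5t)) = ∫₀ᵗ 5·sin(5τ) dτ

Final answer: ∫₀ᵗ 5·sin(5τ) dτ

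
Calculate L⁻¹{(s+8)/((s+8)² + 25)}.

Using frequency shift: L⁻¹{(s-a)/((s-a)² + b²)} = e^(at)cos(bt). Here a=-8, b=5

Final answer: e^(-8t)·cos(5t)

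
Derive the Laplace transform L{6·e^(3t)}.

L{e^(at)} = 1/(s-a), so L{e^(3t)} = 1/(s-3). Then L{6·e^(3t)} = 6/(s-3)

Final answer: 6/(s-3)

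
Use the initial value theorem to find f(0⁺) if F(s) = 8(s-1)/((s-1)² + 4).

f(0⁺) = lim_{s→∞} sF(s) = lim_{s→∞} 8s(s-1)/((s-1)² + 4) = 8

Final answer: 8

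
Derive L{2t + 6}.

L{2t + 6} = 2·L{t} + 6·L{1} = 2/s² + 6/s

Final answer: 2/s² + 6/s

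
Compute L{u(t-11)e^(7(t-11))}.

u(t-a)f(t-a) with f(t)=e^(7t). L{e^(7t)} = 1/(s-7). By time shift: e^(-11s)/(s-7)

Final answer: e^(-11s)/(s-7)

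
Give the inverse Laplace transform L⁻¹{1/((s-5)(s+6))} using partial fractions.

Decompose: A/(s-5) + B/(s+6). A = 1/11, B = -1/11. f(t) = (e^(5t) - e^(-6t))/11

Final answer: (e^(5t) - e^(-6t))/11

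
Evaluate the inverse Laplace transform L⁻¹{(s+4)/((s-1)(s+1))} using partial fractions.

Using partial fractions, f(t) = (5e^t - 3e^(-t))/2

Final answer: (5e^t - 3e^(-t))/2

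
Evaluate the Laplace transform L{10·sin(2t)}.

L{sin(ωt)} = ω/(s² + ω²), so L{sin(2t)} = 2/(s² + 4). Then L{10·sin(2t)} = 10·2/(s² + 4) = 20/(s² + 4)

Final answer: 20/(s² + 4)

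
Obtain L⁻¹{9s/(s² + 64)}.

This is the form c·s/(s² + a²) with a = 8, c = 9. L⁻¹ = 9·cos(8t)

Final answer: 9·cos(8t)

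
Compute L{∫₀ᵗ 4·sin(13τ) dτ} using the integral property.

L{∫₀ᵗ f(τ)dτ} = F(s)/s with F(s) = 52/(s² + 169), so the result is (52/(s² + 169))/s = 52/(s(s² + 169))

Final answer: 52/(s(s² + 169))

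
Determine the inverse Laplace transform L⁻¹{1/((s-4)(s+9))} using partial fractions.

Decompose: A/(s-4) + B/(s+9). A = 1/13, B = -1/13. f(t) = (e^(4t) - e^(-9t))/13

Final answer: (e^(4t) - e^(-9t))/13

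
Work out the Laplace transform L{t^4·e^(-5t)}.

L{t^n·e^(at)} = n!/(s-a)^(n+1), so L{t^4·e^(-5t)} = 24/(s+5)^5

Final answer: 24/(s+5)^5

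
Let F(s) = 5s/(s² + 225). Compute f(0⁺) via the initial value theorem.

f(0⁺) = lim_{s→∞} s·5s/(s² + 225) = lim_{s→∞} 5s²/(s² + 225) = 5

Final answer: 5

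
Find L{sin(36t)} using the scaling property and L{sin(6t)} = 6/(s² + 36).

Using L{f(at)} = (1/a)F(s/a) with a=6: L{sin(36t)} = (1/6) · 6/((s/6)² + 36) = (1/6) · 6·36/(s² + 1296) = 36/(s² + 1296)

Final answer: 36/(s² + 1296)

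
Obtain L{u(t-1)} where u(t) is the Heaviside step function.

L{u(t-a)} = e^(-as)/s. Here a=1, so L{u(t-1)} = e^(-s)/s

Final answer: e^(-s)/s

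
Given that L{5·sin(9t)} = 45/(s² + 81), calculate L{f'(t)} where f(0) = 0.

L{f'(t)} = s·F(s) - f(0) = s·45/(s² + 81) - 0 = 45s/(s² + 81)

Final answer: 45s/(s² + 81)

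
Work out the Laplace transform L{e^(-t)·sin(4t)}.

L{e^(at)·sin(ωt)} = ω/((s-a)² + ω²), so L{e^(-t)·sin(4t)} = 4/((s+1)² + 16)

Final answer: 4/((s+1)² + 16)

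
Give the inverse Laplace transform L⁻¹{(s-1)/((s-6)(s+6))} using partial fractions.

Using partial fractions, f(t) = (5e^(6t) + 7e^(-6t))/12

Final answer: (5e^(6t) + 7e^(-6t))/12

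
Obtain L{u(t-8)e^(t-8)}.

u(t-a)f(t-a) with f(t)=e^t. L{e^t} = 1/(s-1). By time shift: e^(-8s)/(s-1)

Final answer: e^(-8s)/(s-1)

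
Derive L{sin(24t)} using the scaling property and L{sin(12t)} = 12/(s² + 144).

Using L{f(at)} = (1/a)F(s/a) with a=2: L{sin(24t)} = (1/2) · 12/((s/2)² + 144) = (1/2) · 12·4/(s² + 576) = 24/(s² + 576)

Final answer: 24/(s² + 576)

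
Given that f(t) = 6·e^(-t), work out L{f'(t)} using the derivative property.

f(0) = 6, F(s) = 6/(s+1). L{f'(t)} = s·F(s) - f(0) = 6s/(s+1) - 6 = (6s - 6(s+1))/(s+1) = -6/(s+1)

Final answer: -6/(s+1)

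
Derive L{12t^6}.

L{t^n} = n!/s^(n+1). So L{12t^6} = 12·6!/s^7 = 8640/s^7

Final answer: 8640/s^7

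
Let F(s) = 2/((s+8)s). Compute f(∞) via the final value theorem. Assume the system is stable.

f(∞) = lim_{s→0} sF(s) = lim_{s→0} 2/(s+8) = 1/4

Final answer: 1/4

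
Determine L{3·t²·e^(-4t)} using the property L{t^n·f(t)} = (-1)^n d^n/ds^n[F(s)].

L{e^(-4t)} = 1/(s+4). d/ds[1/(s+4)] = -1/(s+4)². d²/ds²[1/(s+4)] = 2/(s+4)³. So L{t²·e^(-4t)} = (-1)² · 2/(s+4)³ = 2/(s+4)³. Then L{3·t²·e^(-4t)} = 3·2/(s+4)³ = 6/(s+4)³

Final answer: 6/(s+4)³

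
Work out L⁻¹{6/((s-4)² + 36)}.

Form: b/((s-a)² + b²) → e^(at)sin(bt). With a=4, b=6

Final answer: e^(4t)·sin(6t)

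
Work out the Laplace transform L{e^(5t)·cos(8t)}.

L{e^(at)·cos(ωt)} = (s-a)/((s-a)² + ω²), so L{e^(5t)·cos(8t)} = (s-5)/((s-5)² + 64)

Final answer: (s-5)/((s-5)² + 64)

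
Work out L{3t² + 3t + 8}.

L{3t² + 3t + 8} = 3·2/s³ + 3/s² + 8/s = 6/s³ + 3/s² + 8/s

Final answer: 6/s³ + 3/s² + 8/s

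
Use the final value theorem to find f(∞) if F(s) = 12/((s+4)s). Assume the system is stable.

f(∞) = lim_{s→0} sF(s) = lim_{s→0} 12/(s+4) = 3

Final answer: 3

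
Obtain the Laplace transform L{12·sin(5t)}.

L{sin(ωt)} = ω/(s² + ω²), so L{sin(5t)} = 5/(s² + 25). Then L{12·sin(5t)} = 12·5/(s² + 25) = 60/(s² + 25)

Final answer: 60/(s² + 25)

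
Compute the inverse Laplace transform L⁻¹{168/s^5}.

L⁻¹{n!/s^(n+1)} = t^n with n=4. So L⁻¹{24/s^5} = t^4, and L⁻¹{168/s^5} = (168/24)·t^4 = 7·t^4

Final answer: 7·t^4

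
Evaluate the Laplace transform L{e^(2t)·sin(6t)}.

L{e^(at)·sin(ωt)} = ω/((s-a)² + ω²), so L{e^(2t)·sin(6t)} = 6/((s-2)² + 36)

Final answer: 6/((s-2)² + 36)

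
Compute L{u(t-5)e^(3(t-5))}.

u(t-a)f(t-a) with f(t)=e^(3t). L{e^(3t)} = 1/(s-3). By time shift: e^(-5s)/(s-3)

Final answer: e^(-5s)/(s-3)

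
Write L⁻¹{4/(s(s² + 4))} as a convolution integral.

4/(s(s² + 4)) = (1/s)·(4/(s² + 4)) = L{1}·L{2·sin(2t)}. So f(t) = 1*(2·sin(2t)) = ∫₀ᵗ 2·sin(2τ) dτ

Final answer: ∫₀ᵗ 2·sin(2τ) dτ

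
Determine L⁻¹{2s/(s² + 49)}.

This is the form c·s/(s² + a²) with a = 7, c = 2. L⁻¹ = 2·cos(7t)

Final answer: 2·cos(7t)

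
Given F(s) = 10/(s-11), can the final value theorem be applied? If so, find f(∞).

sF(s) = 10s/(s-11) has a pole at s = 11 in the right half-plane. Theorem does NOT apply (unstable system; f(t) = 10·e^(11t) grows without bound).

Final answer: Not applicable (unstable)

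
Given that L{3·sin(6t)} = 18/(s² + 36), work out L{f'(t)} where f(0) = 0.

L{f'(t)} = s·F(s) - f(0) = s·18/(s² + 36) - 0 = 18s/(s² + 36)

Final answer: 18s/(s² + 36)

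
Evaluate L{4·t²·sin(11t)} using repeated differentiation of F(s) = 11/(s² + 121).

F(s) = 11/(s² + 121). F'(s) = -22s/(s² + 121)². F''(s) = -22(121 - 3s²)/(s² + 121)³ = (66s² - 2662)/(s² + 121)³. So L{t²·sin(11t)} = (-1)² F''(s) = (66s² - 2662)/(s² + 121)³. Then L{4·t²·sin(11t)} = 4·(66s² - 2662)/(s² + 121)³ = (264s² - 10648)/(s² + 121)³

Final answer: (264s² - 10648)/(s² + 121)³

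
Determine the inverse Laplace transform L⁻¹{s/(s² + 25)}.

L⁻¹{s/(s² + 25)} = cos(5t)

Final answer: cos(5t)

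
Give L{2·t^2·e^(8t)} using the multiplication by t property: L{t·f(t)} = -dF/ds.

Using L{t^n·e^(at)} = n!/(s-a)^(n+1), L{t^2·e^(8t)} = 2/(s-8)^3, so L{2·t^2·e^(8t)} = 2·2/(s-8)^3 = 4/(s-8)^3

Final answer: 4/(s-8)^3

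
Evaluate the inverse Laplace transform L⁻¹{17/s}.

L⁻¹{c/s} = c, so L⁻¹{17/s} = 17

Final answer: 17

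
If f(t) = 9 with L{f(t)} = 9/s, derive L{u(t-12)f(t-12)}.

Time shift theorem: L{u(t-a)f(t-a)} = e^(-as)F(s). Here a=12, F(s) = 9/s, so L{u(t-12)f(t-12)} = e^(-12s)·9/s

Final answer: e^(-12s)·9/s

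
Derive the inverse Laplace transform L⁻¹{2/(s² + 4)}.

L⁻¹{2/(s² + 4)} = sin(2t)

Final answer: sin(2t)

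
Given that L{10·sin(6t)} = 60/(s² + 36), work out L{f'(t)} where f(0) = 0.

L{f'(t)} = s·F(s) - f(0) = s·60/(s² + 36) - 0 = 60s/(s² + 36)

Final answer: 60s/(s² + 36)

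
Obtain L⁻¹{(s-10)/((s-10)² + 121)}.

Using frequency shift: L⁻¹{(s-a)/((s-a)² + b²)} = e^(at)cos(bt). Here a=10, b=11

Final answer: e^(10t)·cos(11t)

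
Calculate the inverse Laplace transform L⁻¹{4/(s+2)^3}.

L⁻¹{n!/(s-a)^(n+1)} = t^n·e^(at) with n=2, a=-2. So L⁻¹{2/(s+2)^3} = t^2·e^(-2t), and L⁻¹{4/(s+2)^3} = (4/2)·t^2·e^(-2t) = 2·t^2·e^(-2t)

Final answer: 2·t^2·e^(-2t)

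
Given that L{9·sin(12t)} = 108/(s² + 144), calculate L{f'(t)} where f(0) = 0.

L{f'(t)} = s·F(s) - f(0) = s·108/(s² + 144) - 0 = 108s/(s² + 144)

Final answer: 108s/(s² + 144)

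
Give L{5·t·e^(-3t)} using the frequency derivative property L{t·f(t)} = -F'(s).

L{e^(-3t)} = 1/(s+3). By frequency derivative: L{t·e^(-3t)} = -d/ds[1/(s+3)] = -(-1)/(s+3)² = 1/(s+3)². Then L{5·t·e^(-3t)} = 5·1/(s+3)² = 5/(s+3)²

Final answer: 5/(s+3)²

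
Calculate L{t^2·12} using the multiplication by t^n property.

L{12} = 12/s. d^1/ds^1[1/s] = -1/s². d^2/ds^2[1/s] = 2/s^3. So L{t^2} = (-1)^{2}·2/s^3 = 2/s^3. Then L{t^2·12} = 12·2/s^3 = 24/s^3

Final answer: 24/s^3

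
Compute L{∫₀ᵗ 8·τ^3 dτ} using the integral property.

L{∫₀ᵗ f(τ)dτ} = F(s)/s with f(t) = 8t^3. F(s) = 48/s^4, so L{∫₀ᵗ 8·τ^3 dτ} = (48/s^4)/s = 48/s^5. (Check: ∫₀ᵗ 8·τ^3 dτ = 8t^4/4.)

Final answer: 48/s^5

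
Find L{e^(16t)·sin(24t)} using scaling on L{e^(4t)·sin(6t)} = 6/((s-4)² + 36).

Scaling with a=4: L{e^(16t)·sin(24t)} = (1/4) · 6/((s/4-4)² + 36). Simplifying: 24/((s-16)² + 576)

Final answer: 24/((s-16)² + 576)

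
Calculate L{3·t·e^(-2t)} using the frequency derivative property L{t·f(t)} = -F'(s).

L{e^(-2t)} = 1/(s+2). By frequency derivative: L{t·e^(-2t)} = -d/ds[1/(s+2)] = -(-1)/(s+2)² = 1/(s+2)². Then L{3·t·e^(-2t)} = 3·1/(s+2)² = 3/(s+2)²

Final answer: 3/(s+2)²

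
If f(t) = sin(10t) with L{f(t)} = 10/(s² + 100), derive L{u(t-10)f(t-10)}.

Time shift theorem: L{u(t-a)f(t-a)} = e^(-as)F(s). Here a=10, F(s) = 10/(s² + 100), so L{u(t-10)f(t-10)} = e^(-10s)·10/(s² + 100)

Final answer: e^(-10s)·10/(s² + 100)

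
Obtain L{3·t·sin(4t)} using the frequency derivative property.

L{sin(4t)} = 4/(s² + 16). By L{t·f(t)} = -F'(s): -d/ds[4/(s² + 16)] = -(4)·(-2s)/(s² + 16)² = 8s/(s² + 16)². Then L{3·t·sin(4t)} = 3·8s/(s² + 16)² = 24s/(s² + 16)²

Final answer: 24s/(s² + 16)²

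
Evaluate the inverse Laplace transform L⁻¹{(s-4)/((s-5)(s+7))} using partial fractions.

Using partial fractions, f(t) = (e^(5t) + 11e^(-7t))/12

Final answer: (e^(5t) + 11e^(-7t))/12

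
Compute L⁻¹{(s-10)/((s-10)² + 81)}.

Using frequency shift: L⁻¹{(s-a)/((s-a)² + b²)} = e^(at)cos(bt). Here a=10, b=9

Final answer: e^(10t)·cos(9t)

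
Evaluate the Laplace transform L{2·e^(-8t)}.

L{e^(at)} = 1/(s-a), so L{e^(-8t)} = 1/(s+8). Then L{2·e^(-8t)} = 2/(s+8)

Final answer: 2/(s+8)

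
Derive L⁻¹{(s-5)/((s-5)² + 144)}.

Using frequency shift: L⁻¹{(s-a)/((s-a)² + b²)} = e^(at)cos(bt). Here a=5, b=12

Final answer: e^(5t)·cos(12t)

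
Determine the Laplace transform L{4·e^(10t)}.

L{e^(at)} = 1/(s-a), so L{e^(10t)} = 1/(s-10). Then L{4·e^(10t)} = 4/(s-10)

Final answer: 4/(s-10)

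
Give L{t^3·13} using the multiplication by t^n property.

L{13} = 13/s. d^1/ds^1[1/s] = -1/s². d^2/ds^2[1/s] = 2/s^3. d^3/ds^3[1/s] = -6/s^4. So L{t^3} = (-1)^{3}·-6/s^4 = 6/s^4. Then L{t^3·13} = 13·6/s^4 = 78/s^4

Final answer: 78/s^4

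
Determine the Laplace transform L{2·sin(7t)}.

L{sin(ωt)} = ω/(s² + ω²), so L{sin(7t)} = 7/(s² + 49). Then L{2·sin(7t)} = 2·7/(s² + 49) = 14/(s² + 49)

Final answer: 14/(s² + 49)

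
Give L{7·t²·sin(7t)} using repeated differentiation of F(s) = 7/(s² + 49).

F(s) = 7/(s² + 49). F'(s) = -14s/(s² + 49)². F''(s) = -14(49 - 3s²)/(s² + 49)³ = (42s² - 686)/(s² + 49)³. So L{t²·sin(7t)} = (-1)² F''(s) = (42s² - 686)/(s² + 49)³. Then L{7·t²·sin(7t)} = 7·(42s² - 686)/(s² + 49)³ = (294s² - 4802)/(s² + 49)³

Final answer: (294s² - 4802)/(s² + 49)³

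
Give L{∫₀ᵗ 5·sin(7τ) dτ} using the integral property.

L{∫₀ᵗ f(τ)dτ} = F(s)/s with F(s) = 35/(s² + 49), so the result is (35/(s² + 49))/s = 35/(s(s² + 49))

Final answer: 35/(s(s² + 49))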